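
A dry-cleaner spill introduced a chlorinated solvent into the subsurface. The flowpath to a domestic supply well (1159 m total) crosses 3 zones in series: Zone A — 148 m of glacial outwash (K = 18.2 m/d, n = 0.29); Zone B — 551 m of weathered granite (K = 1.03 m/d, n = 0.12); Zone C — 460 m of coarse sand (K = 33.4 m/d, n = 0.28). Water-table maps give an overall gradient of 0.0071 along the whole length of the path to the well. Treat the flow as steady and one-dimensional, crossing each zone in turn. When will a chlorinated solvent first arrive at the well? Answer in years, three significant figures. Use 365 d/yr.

Steady 1-D flow in series ⇒ the Darcy flux q is identical in every zone and the zone head losses add (resistances L/K in series).
Σ(L/K) = 148/18.2 + 551/1.03 + 460/33.4 = 8.132 + 535.0 + 13.77 = 556.9 d
K_eq = L_total / Σ(L/K) = 1159 / 556.9 = 2.081 m/d
q = K_eq · i = 2.081 × 0.0071 = 0.01478 m/d (same in every zone)
Zone A: v = q/n = 0.01478/0.29 = 0.05096 m/d → t_A = 148/0.05096 = 2904 d
Zone B: v = q/n = 0.01478/0.12 = 0.1231 m/d → t_B = 551/0.1231 = 4474 d
Zone C: v = q/n = 0.01478/0.28 = 0.05278 m/d → t_C = 460/0.05278 = 8716 d
Total t = 2904 + 4474 + 8716 = 16090 d
   = 16090 / 365 = 44.1 yr

44.1 years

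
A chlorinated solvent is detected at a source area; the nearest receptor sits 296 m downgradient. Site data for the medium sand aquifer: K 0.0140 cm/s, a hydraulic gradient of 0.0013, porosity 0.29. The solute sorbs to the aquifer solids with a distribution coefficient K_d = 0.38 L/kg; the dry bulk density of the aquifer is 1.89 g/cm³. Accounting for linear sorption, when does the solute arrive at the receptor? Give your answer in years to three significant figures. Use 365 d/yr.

52.0 years

K = 0.0140 cm/s × 864 = 12.10 m/d
Darcy flux q = K·i = 12.10 × 0.0013 = 0.01572 m/d
Average linear velocity = 0.01572 / 0.29 = 0.05422 m/d
Retardation R = 1 + ρ_b·K_d/n = 1 + 1.89×0.38/0.29 = 3.477
Contaminant velocity v_c = v/R = 0.05422/3.477 = 0.01560 m/d
t = L/v_c = 296/0.01560 = 18980 d
   = 18980/365 = 52.0 yr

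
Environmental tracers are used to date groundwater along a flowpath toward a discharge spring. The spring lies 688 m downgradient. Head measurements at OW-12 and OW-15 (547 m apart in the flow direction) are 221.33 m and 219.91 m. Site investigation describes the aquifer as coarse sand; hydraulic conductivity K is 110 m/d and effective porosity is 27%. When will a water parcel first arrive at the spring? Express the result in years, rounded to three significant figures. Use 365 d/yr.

Hydraulic gradient i = (221.33 − 219.91) / 547 = 1.42 / 547 = 0.002596
q = Ki = 110 × 0.002596 = 0.2856 m/d
v = Ki/n = 110·0.002596/0.27 = 1.058 m/d
t = L / v = 688 / 1.058 = 650.5 d
   = 650.5 / 365 = 1.78 yr

1.78 years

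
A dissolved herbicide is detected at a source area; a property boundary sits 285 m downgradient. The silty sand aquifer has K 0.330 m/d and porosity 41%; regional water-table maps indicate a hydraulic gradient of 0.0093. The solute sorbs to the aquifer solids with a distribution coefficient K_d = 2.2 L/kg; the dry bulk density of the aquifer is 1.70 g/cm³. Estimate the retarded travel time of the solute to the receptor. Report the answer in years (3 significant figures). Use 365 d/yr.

1060 years

Darcy flux q = K·i = 0.330 × 0.0093 = 0.003069 m/d
Seepage velocity v = q / n = 0.003069 / 0.41 = 0.007485 m/d
Retardation R = 1 + ρ_b·K_d/n = 1 + 1.70×2.2/0.41 = 10.12
Contaminant velocity v_c = v/R = 0.007485/10.12 = 7.395e-4 m/d
t = L/v_c = 285/7.395e-4 = 385400 d
   = 385400/365 = 1060 yr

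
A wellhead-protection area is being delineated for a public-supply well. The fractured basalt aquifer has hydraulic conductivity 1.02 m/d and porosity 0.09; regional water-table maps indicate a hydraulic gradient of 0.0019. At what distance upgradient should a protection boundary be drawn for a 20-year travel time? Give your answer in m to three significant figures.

157 m

Specific discharge q = 1.02 × 0.0019 = 0.001938 m/d
Seepage velocity v = q / n = 0.001938 / 0.09 = 0.02153 m/d
T = 20 yr × 365 = 7300 d
L = v × T = 0.02153 × 7300 = 157.2 m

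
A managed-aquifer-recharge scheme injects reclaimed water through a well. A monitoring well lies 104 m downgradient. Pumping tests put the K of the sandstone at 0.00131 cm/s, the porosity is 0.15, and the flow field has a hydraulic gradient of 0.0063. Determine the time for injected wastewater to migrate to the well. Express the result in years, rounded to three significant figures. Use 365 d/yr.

5.99 years

K = 0.00131 cm/s × 864 = 1.132 m/d
Specific discharge q = 1.132 × 0.0063 = 0.007131 m/d
Seepage velocity v = q / n = 0.007131 / 0.15 = 0.04754 m/d
t = L / v = 104 / 0.04754 = 2188 d
   = 2188 / 365 = 5.99 yr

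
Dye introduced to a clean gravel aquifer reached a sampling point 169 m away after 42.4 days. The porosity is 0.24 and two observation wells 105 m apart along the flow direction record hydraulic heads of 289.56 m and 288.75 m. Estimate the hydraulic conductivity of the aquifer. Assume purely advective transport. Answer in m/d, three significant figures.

124 m/d

Hydraulic gradient i = (289.56 − 288.75) / 105 = 0.81 / 105 = 0.007714
v = L / t = 169 / 42.4 = 3.986 m/d
K = v · n / i = 3.986 × 0.24 / 0.007714 = 124 m/d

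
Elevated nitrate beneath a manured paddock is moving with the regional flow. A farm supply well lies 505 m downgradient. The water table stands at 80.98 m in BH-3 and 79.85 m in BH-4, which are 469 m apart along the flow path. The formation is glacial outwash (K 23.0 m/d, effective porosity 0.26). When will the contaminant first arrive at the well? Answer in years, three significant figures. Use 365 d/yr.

Hydraulic gradient i = (80.98 − 79.85) / 469 = 1.13 / 469 = 0.002409
Darcy flux q = K·i = 23.0 × 0.002409 = 0.05542 m/d
v_s = q/n_e = 0.05542/0.26 = 0.2131 m/d
t = L / v = 505 / 0.2131 = 2369 d
   = 2369 / 365 = 6.49 yr

6.49 years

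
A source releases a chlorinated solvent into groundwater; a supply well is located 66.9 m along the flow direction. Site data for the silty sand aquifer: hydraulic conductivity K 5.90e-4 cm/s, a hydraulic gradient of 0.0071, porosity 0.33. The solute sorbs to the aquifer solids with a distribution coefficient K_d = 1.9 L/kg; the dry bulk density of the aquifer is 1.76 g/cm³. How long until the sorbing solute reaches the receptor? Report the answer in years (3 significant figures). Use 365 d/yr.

K = 5.90e-4 cm/s × 864 = 0.5098 m/d
q = Ki = 0.5098 × 0.0071 = 0.003619 m/d
Average linear velocity = 0.003619 / 0.33 = 0.01097 m/d
Retardation R = 1 + ρ_b·K_d/n = 1 + 1.76×1.9/0.33 = 11.13
Contaminant velocity v_c = v/R = 0.01097/11.13 = 9.851e-4 m/d
t = L/v_c = 66.9/9.851e-4 = 67910 d
   = 67910/365 = 186 yr

186 years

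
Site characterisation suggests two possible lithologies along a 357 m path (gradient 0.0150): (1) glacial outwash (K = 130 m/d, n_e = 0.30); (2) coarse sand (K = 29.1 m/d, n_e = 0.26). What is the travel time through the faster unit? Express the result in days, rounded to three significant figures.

Unit 1 (glacial outwash): v = 130×0.015/0.30 = 6.500 m/d, t = 357/6.500 = 54.92 d
Unit 2 (coarse sand): v = 29.1×0.015/0.26 = 1.679 m/d, t = 357/1.679 = 212.6 d
Faster unit: t = 54.9 d

54.9 days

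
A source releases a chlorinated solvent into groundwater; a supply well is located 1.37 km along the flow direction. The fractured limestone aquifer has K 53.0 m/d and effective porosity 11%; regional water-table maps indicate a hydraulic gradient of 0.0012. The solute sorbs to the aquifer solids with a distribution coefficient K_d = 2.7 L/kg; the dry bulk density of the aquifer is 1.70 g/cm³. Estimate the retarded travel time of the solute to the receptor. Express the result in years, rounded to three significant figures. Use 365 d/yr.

Darcy flux q = K·i = 53.0 × 0.0012 = 0.06360 m/d
v_s = q/n_e = 0.06360/0.11 = 0.5782 m/d
Retardation R = 1 + ρ_b·K_d/n = 1 + 1.70×2.7/0.11 = 42.73
Contaminant velocity v_c = v/R = 0.5782/42.73 = 0.01353 m/d
L = 1.37 km = 1370 m
t = L/v_c = 1370/0.01353 = 101200 d
   = 101200/365 = 277 yr

277 years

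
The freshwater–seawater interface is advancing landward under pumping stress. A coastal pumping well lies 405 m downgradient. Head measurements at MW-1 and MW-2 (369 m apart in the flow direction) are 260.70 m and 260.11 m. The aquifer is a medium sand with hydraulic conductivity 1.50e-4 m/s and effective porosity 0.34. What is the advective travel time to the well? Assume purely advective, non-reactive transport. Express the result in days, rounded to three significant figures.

6650 days

Hydraulic gradient i = (260.70 − 260.11) / 369 = 0.59 / 369 = 0.001599
K = 1.50e-4 m/s × 86400 s/d = 12.96 m/d
Specific discharge q = 12.96 × 0.001599 = 0.02072 m/d
Average linear velocity = 0.02072 / 0.34 = 0.06095 m/d
t = L / v = 405 / 0.06095 = 6645 d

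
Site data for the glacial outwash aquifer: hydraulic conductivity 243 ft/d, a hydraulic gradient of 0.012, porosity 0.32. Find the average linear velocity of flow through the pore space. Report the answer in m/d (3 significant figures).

2.78 m/d

K = 243 ft/d × 0.3048 = 74.07 m/d
q = Ki = 74.07 × 0.012 = 0.8888 m/d
Average linear velocity = 0.8888 / 0.32 = 2.777 m/d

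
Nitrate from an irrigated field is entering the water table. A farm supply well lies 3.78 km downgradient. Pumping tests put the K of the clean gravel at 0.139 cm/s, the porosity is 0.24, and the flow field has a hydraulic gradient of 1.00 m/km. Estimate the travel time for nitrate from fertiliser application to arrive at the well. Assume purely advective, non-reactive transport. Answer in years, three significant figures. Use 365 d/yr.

K = 0.139 cm/s × 864 = 120.1 m/d
q = Ki = 120.1 × 0.0010 = 0.1201 m/d
Average linear velocity = 0.1201 / 0.24 = 0.5004 m/d
L = 3.78 km = 3780 m
t = L / v = 3780 / 0.5004 = 7554 d
   = 7554 / 365 = 20.7 yr

20.7 years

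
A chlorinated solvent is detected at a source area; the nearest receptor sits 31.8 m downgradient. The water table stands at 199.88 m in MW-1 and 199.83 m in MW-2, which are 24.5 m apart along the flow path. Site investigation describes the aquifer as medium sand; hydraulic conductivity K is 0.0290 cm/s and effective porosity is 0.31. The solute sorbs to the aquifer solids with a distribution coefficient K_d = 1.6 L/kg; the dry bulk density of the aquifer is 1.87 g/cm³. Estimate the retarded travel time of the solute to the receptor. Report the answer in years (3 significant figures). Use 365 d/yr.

5.63 years

Hydraulic gradient i = (199.88 − 199.83) / 24.5 = 0.05 / 24.5 = 0.002041
K = 0.0290 cm/s × 864 = 25.06 m/d
q = Ki = 25.06 × 0.002041 = 0.05113 m/d
Average linear velocity = 0.05113 / 0.31 = 0.1650 m/d
Retardation R = 1 + ρ_b·K_d/n = 1 + 1.87×1.6/0.31 = 10.65
Contaminant velocity v_c = v/R = 0.1650/10.65 = 0.01549 m/d
t = L/v_c = 31.8/0.01549 = 2053 d
   = 2053/365 = 5.63 yr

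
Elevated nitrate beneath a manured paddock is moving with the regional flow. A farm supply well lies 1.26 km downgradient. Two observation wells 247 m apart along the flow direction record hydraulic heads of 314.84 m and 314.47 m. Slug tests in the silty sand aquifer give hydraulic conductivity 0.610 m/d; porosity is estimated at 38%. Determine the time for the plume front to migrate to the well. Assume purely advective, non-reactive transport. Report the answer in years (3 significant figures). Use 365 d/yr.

1440 years

Hydraulic gradient i = (314.84 − 314.47) / 247 = 0.37 / 247 = 0.001498
Specific discharge q = 0.610 × 0.001498 = 9.138e-4 m/d
Average linear velocity = 9.138e-4 / 0.38 = 0.002405 m/d
L = 1.26 km = 1260 m
t = L / v = 1260 / 0.002405 = 524000 d
   = 524000 / 365 = 1440 yr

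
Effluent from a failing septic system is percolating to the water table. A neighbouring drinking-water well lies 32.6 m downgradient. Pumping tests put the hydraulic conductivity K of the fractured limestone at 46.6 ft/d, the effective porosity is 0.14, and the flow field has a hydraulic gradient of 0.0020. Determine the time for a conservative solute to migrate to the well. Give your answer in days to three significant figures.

K = 46.6 ft/d × 0.3048 = 14.20 m/d
Darcy flux q = K·i = 14.20 × 0.0020 = 0.02841 m/d
Average linear velocity = 0.02841 / 0.14 = 0.2029 m/d
t = L / v = 32.6 / 0.2029 = 160.7 d

161 days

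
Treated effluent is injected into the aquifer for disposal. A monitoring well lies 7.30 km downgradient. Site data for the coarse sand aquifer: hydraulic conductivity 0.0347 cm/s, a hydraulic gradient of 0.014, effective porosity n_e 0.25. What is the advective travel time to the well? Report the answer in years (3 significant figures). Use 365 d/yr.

11.9 years

K = 0.0347 cm/s × 864 = 29.98 m/d
q = Ki = 29.98 × 0.014 = 0.4197 m/d
v = Ki/n = 29.98·0.014/0.25 = 1.679 m/d
L = 7.30 km = 7300 m
t = L / v = 7300 / 1.679 = 4348 d
   = 4348 / 365 = 11.9 yr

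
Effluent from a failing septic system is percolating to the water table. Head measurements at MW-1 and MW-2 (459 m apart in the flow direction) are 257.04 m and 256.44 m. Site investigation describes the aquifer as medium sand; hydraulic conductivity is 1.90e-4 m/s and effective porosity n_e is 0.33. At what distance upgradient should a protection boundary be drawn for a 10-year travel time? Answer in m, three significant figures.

Hydraulic gradient i = (257.04 − 256.44) / 459 = 0.60 / 459 = 0.001307
K = 1.90e-4 m/s × 86400 s/d = 16.42 m/d
q = Ki = 16.42 × 0.001307 = 0.02146 m/d
Seepage velocity v = q / n = 0.02146 / 0.33 = 0.06503 m/d
T = 10 yr × 365 = 3650 d
L = v × T = 0.06503 × 3650 = 237.3 m

237 m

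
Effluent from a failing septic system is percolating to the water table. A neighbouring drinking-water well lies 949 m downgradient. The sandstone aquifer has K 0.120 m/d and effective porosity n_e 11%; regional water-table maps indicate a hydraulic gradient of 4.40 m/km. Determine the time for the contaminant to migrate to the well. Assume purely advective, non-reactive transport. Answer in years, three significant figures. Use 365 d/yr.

q = Ki = 0.120 × 0.0044 = 5.280e-4 m/d
Seepage velocity v = q / n = 5.280e-4 / 0.11 = 0.004800 m/d
t = L / v = 949 / 0.004800 = 197700 d
   = 197700 / 365 = 542 yr

542 years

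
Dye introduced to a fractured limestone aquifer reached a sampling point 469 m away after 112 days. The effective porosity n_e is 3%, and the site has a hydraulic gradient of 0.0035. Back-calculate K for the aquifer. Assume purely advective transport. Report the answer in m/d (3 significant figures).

v = L / t = 469 / 112 = 4.188 m/d
K = v · n / i = 4.188 × 0.03 / 0.0035 = 35.9 m/d

35.9 m/d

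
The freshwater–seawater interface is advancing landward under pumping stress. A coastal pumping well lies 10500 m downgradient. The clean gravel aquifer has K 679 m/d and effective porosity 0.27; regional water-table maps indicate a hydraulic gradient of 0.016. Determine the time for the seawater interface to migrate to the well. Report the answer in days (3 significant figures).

Darcy flux q = K·i = 679 × 0.016 = 10.86 m/d
Average linear velocity = 10.86 / 0.27 = 40.24 m/d
t = L / v = 10500 / 40.24 = 261.0 d

261 days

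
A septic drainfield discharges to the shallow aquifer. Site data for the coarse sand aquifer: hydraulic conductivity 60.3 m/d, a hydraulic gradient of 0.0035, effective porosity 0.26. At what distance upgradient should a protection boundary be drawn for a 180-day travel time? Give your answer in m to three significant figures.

146 m

q = Ki = 60.3 × 0.0035 = 0.2111 m/d
v = Ki/n = 60.3·0.0035/0.26 = 0.8117 m/d
L = v × T = 0.8117 × 180 = 146.1 m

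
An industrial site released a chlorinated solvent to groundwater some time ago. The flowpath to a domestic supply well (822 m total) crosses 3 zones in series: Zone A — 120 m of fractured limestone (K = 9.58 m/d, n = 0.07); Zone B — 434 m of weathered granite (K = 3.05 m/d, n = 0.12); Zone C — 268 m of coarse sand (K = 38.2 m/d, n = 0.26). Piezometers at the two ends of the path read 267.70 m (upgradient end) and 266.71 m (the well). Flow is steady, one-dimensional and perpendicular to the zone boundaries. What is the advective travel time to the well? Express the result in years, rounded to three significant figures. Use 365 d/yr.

Total head drop ΔH = 267.70 − 266.71 = 0.99 m
Steady 1-D flow in series ⇒ the Darcy flux q is identical in every zone and the zone head losses add (resistances L/K in series).
Σ(L/K) = 120/9.58 + 434/3.05 + 268/38.2 = 12.53 + 142.3 + 7.016 = 161.8 d
q = ΔH / Σ(L/K) = 0.99 / 161.8 = 0.006117 m/d (same in every zone)
Zone A: v = q/n = 0.006117/0.07 = 0.08739 m/d → t_A = 120/0.08739 = 1373 d
Zone B: v = q/n = 0.006117/0.12 = 0.05098 m/d → t_B = 434/0.05098 = 8514 d
Zone C: v = q/n = 0.006117/0.26 = 0.02353 m/d → t_C = 268/0.02353 = 11390 d
Total t = 1373 + 8514 + 11390 = 21280 d
   = 21280 / 365 = 58.3 yr

58.3 years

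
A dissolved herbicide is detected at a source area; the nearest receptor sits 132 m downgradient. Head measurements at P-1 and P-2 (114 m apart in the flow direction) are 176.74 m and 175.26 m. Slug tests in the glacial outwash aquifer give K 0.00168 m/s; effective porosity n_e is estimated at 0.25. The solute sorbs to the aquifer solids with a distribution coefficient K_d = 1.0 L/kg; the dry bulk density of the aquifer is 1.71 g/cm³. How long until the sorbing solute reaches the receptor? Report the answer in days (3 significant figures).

Hydraulic gradient i = (176.74 − 175.26) / 114 = 1.48 / 114 = 0.01298
K = 0.00168 m/s × 86400 s/d = 145.2 m/d
q = Ki = 145.2 × 0.01298 = 1.884 m/d
v_s = q/n_e = 1.884/0.25 = 7.538 m/d
Retardation R = 1 + ρ_b·K_d/n = 1 + 1.71×1.0/0.25 = 7.840
Contaminant velocity v_c = v/R = 7.538/7.840 = 0.9614 m/d
t = L/v_c = 132/0.9614 = 137.3 d

137 days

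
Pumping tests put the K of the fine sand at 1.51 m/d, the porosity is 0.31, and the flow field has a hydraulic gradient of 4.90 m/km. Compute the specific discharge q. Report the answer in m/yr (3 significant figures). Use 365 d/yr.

Darcy flux q = K·i = 1.51 × 0.0049 = 0.007399 m/d
   = 0.007399 × 365 = 2.70 m/yr

2.70 m/yr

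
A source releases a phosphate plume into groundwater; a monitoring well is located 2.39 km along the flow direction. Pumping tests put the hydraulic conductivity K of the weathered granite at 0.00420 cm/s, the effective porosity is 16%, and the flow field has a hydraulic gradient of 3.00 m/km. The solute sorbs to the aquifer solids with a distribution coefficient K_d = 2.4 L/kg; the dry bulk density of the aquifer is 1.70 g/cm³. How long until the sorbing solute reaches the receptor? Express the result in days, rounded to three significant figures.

931000 days

K = 0.00420 cm/s × 864 = 3.629 m/d
Darcy flux q = K·i = 3.629 × 0.0030 = 0.01089 m/d
Average linear velocity = 0.01089 / 0.16 = 0.06804 m/d
Retardation R = 1 + ρ_b·K_d/n = 1 + 1.70×2.4/0.16 = 26.50
Contaminant velocity v_c = v/R = 0.06804/26.50 = 0.002568 m/d
L = 2.39 km = 2390 m
t = L/v_c = 2390/0.002568 = 930800 d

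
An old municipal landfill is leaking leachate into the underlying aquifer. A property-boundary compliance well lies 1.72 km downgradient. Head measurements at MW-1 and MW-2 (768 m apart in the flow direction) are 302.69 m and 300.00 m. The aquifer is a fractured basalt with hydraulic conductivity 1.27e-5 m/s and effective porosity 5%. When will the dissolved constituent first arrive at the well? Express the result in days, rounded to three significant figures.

Hydraulic gradient i = (302.69 − 300.00) / 768 = 2.69 / 768 = 0.003503
K = 1.27e-5 m/s × 86400 s/d = 1.097 m/d
q = Ki = 1.097 × 0.003503 = 0.003843 m/d
Seepage velocity v = q / n = 0.003843 / 0.05 = 0.07687 m/d
L = 1.72 km = 1720 m
t = L / v = 1720 / 0.07687 = 22380 d

22400 days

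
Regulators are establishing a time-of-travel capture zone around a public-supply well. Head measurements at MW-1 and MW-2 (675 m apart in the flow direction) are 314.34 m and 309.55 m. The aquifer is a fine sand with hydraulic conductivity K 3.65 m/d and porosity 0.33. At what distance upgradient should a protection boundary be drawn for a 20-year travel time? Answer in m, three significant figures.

573 m

Hydraulic gradient i = (314.34 − 309.55) / 675 = 4.79 / 675 = 0.007096
Specific discharge q = 3.65 × 0.007096 = 0.02590 m/d
Average linear velocity = 0.02590 / 0.33 = 0.07849 m/d
T = 20 yr × 365 = 7300 d
L = v × T = 0.07849 × 7300 = 573.0 m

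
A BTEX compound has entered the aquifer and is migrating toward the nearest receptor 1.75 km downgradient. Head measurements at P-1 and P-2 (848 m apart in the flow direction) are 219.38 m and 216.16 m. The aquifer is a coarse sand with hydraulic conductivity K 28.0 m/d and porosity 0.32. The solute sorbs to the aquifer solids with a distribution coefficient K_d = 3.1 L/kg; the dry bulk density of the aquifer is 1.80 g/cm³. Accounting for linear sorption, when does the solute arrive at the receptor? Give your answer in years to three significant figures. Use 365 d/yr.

Hydraulic gradient i = (219.38 − 216.16) / 848 = 3.22 / 848 = 0.003797
Darcy flux q = K·i = 28.0 × 0.003797 = 0.1063 m/d
v_s = q/n_e = 0.1063/0.32 = 0.3323 m/d
Retardation R = 1 + ρ_b·K_d/n = 1 + 1.80×3.1/0.32 = 18.44
Contaminant velocity v_c = v/R = 0.3323/18.44 = 0.01802 m/d
L = 1.75 km = 1750 m
t = L/v_c = 1750/0.01802 = 97110 d
   = 97110/365 = 266 yr

266 years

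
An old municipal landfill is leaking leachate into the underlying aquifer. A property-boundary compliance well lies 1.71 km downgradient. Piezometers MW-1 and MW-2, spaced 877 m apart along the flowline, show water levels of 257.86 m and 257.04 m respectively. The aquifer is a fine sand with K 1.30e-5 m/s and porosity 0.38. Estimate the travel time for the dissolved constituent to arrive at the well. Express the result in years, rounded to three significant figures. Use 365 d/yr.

1700 years

Hydraulic gradient i = (257.86 − 257.04) / 877 = 0.82 / 877 = 9.350e-4
K = 1.30e-5 m/s × 86400 s/d = 1.123 m/d
Specific discharge q = 1.123 × 9.350e-4 = 0.001050 m/d
Average linear velocity = 0.001050 / 0.38 = 0.002764 m/d
L = 1.71 km = 1710 m
t = L / v = 1710 / 0.002764 = 618700 d
   = 618700 / 365 = 1700 yr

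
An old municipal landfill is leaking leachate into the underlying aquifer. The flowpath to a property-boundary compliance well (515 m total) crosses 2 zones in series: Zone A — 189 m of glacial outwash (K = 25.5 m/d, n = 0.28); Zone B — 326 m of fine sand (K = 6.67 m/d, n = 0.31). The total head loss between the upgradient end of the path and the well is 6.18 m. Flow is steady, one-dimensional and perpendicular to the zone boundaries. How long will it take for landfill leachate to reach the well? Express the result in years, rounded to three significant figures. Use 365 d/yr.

Continuity: the same q passes through each zone, so ΔH = q·Σ(L_j/K_j) — the zones act as resistances in series.
Σ(L/K) = 189/25.5 + 326/6.67 = 7.412 + 48.88 = 56.29 d
q = ΔH / Σ(L/K) = 6.18 / 56.29 = 0.1098 m/d (same in every zone)
Zone A: v = q/n = 0.1098/0.28 = 0.3921 m/d → t_A = 189/0.3921 = 482.0 d
Zone B: v = q/n = 0.1098/0.31 = 0.3542 m/d → t_B = 326/0.3542 = 920.5 d
Total t = 482.0 + 920.5 = 1402 d
   = 1402 / 365 = 3.84 yr

3.84 years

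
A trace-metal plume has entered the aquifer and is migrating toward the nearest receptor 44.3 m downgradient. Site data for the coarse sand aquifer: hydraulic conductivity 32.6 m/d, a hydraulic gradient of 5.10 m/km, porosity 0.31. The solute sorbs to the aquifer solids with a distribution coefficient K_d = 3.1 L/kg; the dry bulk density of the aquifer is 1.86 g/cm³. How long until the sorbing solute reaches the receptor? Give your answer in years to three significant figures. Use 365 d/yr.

4.44 years

q = Ki = 32.6 × 0.0051 = 0.1663 m/d
v_s = q/n_e = 0.1663/0.31 = 0.5363 m/d
Retardation R = 1 + ρ_b·K_d/n = 1 + 1.86×3.1/0.31 = 19.60
Contaminant velocity v_c = v/R = 0.5363/19.60 = 0.02736 m/d
t = L/v_c = 44.3/0.02736 = 1619 d
   = 1619/365 = 4.44 yr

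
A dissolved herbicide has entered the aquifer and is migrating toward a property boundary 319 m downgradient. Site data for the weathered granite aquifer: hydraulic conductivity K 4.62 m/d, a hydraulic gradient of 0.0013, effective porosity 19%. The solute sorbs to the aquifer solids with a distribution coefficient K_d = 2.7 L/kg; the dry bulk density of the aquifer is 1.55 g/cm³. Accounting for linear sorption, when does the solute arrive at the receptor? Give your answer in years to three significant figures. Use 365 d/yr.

Specific discharge q = 4.62 × 0.0013 = 0.006006 m/d
v_s = q/n_e = 0.006006/0.19 = 0.03161 m/d
Retardation R = 1 + ρ_b·K_d/n = 1 + 1.55×2.7/0.19 = 23.03
Contaminant velocity v_c = v/R = 0.03161/23.03 = 0.001373 m/d
t = L/v_c = 319/0.001373 = 232400 d
   = 232400/365 = 637 yr

637 years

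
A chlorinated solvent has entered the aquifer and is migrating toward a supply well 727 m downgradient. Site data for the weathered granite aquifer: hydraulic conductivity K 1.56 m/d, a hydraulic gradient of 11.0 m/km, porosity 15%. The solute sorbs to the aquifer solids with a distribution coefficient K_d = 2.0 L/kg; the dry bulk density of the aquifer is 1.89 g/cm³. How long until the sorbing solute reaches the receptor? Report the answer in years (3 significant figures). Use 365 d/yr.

Specific discharge q = 1.56 × 0.011 = 0.01716 m/d
Seepage velocity v = q / n = 0.01716 / 0.15 = 0.1144 m/d
Retardation R = 1 + ρ_b·K_d/n = 1 + 1.89×2.0/0.15 = 26.20
Contaminant velocity v_c = v/R = 0.1144/26.20 = 0.004366 m/d
t = L/v_c = 727/0.004366 = 166500 d
   = 166500/365 = 456 yr

456 years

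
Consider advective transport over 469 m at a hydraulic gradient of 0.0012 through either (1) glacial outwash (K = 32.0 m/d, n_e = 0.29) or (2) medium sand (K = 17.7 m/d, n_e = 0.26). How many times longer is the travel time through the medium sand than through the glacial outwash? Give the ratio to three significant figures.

Unit 1 (glacial outwash): v = 32.0×0.0012/0.29 = 0.1324 m/d, t = 469/0.1324 = 3542 d
Unit 2 (medium sand): v = 17.7×0.0012/0.26 = 0.08169 m/d, t = 469/0.08169 = 5741 d
t(medium sand) / t(glacial outwash) = 5741/3542 = 1.62

1.62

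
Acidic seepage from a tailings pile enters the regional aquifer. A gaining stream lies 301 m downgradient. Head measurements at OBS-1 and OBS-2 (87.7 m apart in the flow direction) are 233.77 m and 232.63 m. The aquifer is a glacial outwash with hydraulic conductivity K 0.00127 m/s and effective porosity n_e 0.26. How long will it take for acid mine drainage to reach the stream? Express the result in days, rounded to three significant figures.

Hydraulic gradient i = (233.77 − 232.63) / 87.7 = 1.14 / 87.7 = 0.01300
K = 0.00127 m/s × 86400 s/d = 109.7 m/d
Darcy flux q = K·i = 109.7 × 0.01300 = 1.426 m/d
Seepage velocity v = q / n = 1.426 / 0.26 = 5.486 m/d
t = L / v = 301 / 5.486 = 54.87 d

54.9 days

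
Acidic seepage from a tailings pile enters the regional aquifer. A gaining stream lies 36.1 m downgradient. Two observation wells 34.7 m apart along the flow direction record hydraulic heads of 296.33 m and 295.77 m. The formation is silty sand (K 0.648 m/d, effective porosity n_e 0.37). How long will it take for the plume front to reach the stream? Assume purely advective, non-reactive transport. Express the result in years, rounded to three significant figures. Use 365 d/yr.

3.50 years

Hydraulic gradient i = (296.33 − 295.77) / 34.7 = 0.56 / 34.7 = 0.01614
Darcy flux q = K·i = 0.648 × 0.01614 = 0.01046 m/d
Average linear velocity = 0.01046 / 0.37 = 0.02826 m/d
t = L / v = 36.1 / 0.02826 = 1277 d
   = 1277 / 365 = 3.50 yr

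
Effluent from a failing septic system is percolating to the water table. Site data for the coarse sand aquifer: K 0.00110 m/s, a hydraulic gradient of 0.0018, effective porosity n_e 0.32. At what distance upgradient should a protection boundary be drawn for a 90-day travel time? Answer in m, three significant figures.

K = 0.00110 m/s × 86400 s/d = 95.04 m/d
q = Ki = 95.04 × 0.0018 = 0.1711 m/d
Average linear velocity = 0.1711 / 0.32 = 0.5346 m/d
L = v × T = 0.5346 × 90 = 48.11 m

48.1 m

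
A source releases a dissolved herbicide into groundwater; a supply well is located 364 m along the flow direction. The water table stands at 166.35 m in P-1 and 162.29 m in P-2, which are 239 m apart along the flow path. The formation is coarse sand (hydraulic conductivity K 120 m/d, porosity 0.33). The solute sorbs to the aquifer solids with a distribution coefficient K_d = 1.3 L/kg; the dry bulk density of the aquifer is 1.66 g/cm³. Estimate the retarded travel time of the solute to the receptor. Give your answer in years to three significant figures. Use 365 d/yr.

1.22 years

Hydraulic gradient i = (166.35 − 162.29) / 239 = 4.06 / 239 = 0.01699
q = Ki = 120 × 0.01699 = 2.038 m/d
v = Ki/n = 120·0.01699/0.33 = 6.177 m/d
Retardation R = 1 + ρ_b·K_d/n = 1 + 1.66×1.3/0.33 = 7.539
Contaminant velocity v_c = v/R = 6.177/7.539 = 0.8193 m/d
t = L/v_c = 364/0.8193 = 444.3 d
   = 444.3/365 = 1.22 yr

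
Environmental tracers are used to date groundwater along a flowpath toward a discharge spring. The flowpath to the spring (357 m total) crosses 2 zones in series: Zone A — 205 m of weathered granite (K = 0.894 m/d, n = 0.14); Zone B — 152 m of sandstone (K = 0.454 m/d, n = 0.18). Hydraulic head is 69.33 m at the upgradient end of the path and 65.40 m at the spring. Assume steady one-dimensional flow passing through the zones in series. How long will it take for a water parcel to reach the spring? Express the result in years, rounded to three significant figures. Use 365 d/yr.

Total head drop ΔH = 69.33 − 65.40 = 3.93 m
Continuity: the same q passes through each zone, so ΔH = q·Σ(L_j/K_j) — the zones act as resistances in series.
Σ(L/K) = 205/0.894 + 152/0.454 = 229.3 + 334.8 = 564.1 d
q = ΔH / Σ(L/K) = 3.93 / 564.1 = 0.006967 m/d (same in every zone)
Zone A: v = q/n = 0.006967/0.14 = 0.04976 m/d → t_A = 205/0.04976 = 4120 d
Zone B: v = q/n = 0.006967/0.18 = 0.03870 m/d → t_B = 152/0.03870 = 3927 d
Total t = 4120 + 3927 = 8047 d
   = 8047 / 365 = 22.0 yr

22.0 years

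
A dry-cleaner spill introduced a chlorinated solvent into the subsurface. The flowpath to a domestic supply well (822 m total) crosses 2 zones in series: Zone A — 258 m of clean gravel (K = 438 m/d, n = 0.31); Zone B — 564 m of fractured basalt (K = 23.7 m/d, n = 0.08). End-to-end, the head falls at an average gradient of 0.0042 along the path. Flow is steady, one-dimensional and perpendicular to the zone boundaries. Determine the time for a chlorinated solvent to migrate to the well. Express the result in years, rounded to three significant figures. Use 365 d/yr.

Steady 1-D flow in series ⇒ the Darcy flux q is identical in every zone and the zone head losses add (resistances L/K in series).
Σ(L/K) = 258/438 + 564/23.7 = 0.5890 + 23.80 = 24.39 d
K_eq = L_total / Σ(L/K) = 822 / 24.39 = 33.71 m/d
q = K_eq · i = 33.71 × 0.0042 = 0.1416 m/d (same in every zone)
Zone A: v = q/n = 0.1416/0.31 = 0.4567 m/d → t_A = 258/0.4567 = 564.9 d
Zone B: v = q/n = 0.1416/0.08 = 1.770 m/d → t_B = 564/1.770 = 318.7 d
Total t = 564.9 + 318.7 = 883.7 d
   = 883.7 / 365 = 2.42 yr

2.42 years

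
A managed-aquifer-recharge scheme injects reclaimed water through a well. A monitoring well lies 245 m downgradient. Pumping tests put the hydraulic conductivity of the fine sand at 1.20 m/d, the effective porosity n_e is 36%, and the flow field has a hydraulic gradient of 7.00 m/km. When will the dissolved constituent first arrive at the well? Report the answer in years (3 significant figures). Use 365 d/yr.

28.8 years

Specific discharge q = 1.20 × 0.0070 = 0.008400 m/d
Average linear velocity = 0.008400 / 0.36 = 0.02333 m/d
t = L / v = 245 / 0.02333 = 10500 d
   = 10500 / 365 = 28.8 yr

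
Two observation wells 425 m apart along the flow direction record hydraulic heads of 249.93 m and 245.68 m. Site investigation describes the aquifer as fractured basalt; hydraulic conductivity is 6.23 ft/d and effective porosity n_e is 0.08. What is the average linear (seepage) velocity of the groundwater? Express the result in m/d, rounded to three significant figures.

0.237 m/d

Hydraulic gradient i = (249.93 − 245.68) / 425 = 4.25 / 425 = 0.01000
K = 6.23 ft/d × 0.3048 = 1.899 m/d
q = Ki = 1.899 × 0.01000 = 0.01899 m/d
Average linear velocity = 0.01899 / 0.08 = 0.2374 m/d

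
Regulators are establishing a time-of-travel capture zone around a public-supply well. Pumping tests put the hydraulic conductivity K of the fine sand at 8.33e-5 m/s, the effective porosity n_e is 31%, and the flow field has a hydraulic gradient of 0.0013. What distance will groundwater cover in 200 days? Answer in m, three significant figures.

K = 8.33e-5 m/s × 86400 s/d = 7.197 m/d
q = Ki = 7.197 × 0.0013 = 0.009356 m/d
v = Ki/n = 7.197·0.0013/0.31 = 0.03018 m/d
L = v × T = 0.03018 × 200 = 6.036 m

6.04 m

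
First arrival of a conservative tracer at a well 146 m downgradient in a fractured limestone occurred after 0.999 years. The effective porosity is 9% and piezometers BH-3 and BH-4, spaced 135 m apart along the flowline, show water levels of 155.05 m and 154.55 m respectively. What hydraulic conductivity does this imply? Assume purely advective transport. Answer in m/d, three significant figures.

9.73 m/d

Hydraulic gradient i = (155.05 − 154.55) / 135 = 0.50 / 135 = 0.003704
t = 0.999 years = 364.6 d
v = L / t = 146 / 364.6 = 0.4004 m/d
K = v · n / i = 0.4004 × 0.09 / 0.003704 = 9.73 m/d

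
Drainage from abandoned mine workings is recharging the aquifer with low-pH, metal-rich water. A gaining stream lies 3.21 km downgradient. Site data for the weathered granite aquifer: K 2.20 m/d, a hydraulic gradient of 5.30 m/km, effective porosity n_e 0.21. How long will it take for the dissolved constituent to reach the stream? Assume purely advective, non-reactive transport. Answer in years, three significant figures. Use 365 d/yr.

Darcy flux q = K·i = 2.20 × 0.0053 = 0.01166 m/d
Average linear velocity = 0.01166 / 0.21 = 0.05552 m/d
L = 3.21 km = 3210 m
t = L / v = 3210 / 0.05552 = 57810 d
   = 57810 / 365 = 158 yr

158 years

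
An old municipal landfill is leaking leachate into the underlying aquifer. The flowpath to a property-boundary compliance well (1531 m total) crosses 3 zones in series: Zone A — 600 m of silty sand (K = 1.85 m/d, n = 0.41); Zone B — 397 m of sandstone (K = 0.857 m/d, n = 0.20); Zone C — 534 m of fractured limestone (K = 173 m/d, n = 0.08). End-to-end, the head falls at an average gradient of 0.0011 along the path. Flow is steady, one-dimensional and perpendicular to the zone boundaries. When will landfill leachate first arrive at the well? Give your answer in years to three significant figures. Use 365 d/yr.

473 years

Steady 1-D flow in series ⇒ the Darcy flux q is identical in every zone and the zone head losses add (resistances L/K in series).
Σ(L/K) = 600/1.85 + 397/0.857 + 534/173 = 324.3 + 463.2 + 3.087 = 790.7 d
K_eq = L_total / Σ(L/K) = 1531 / 790.7 = 1.936 m/d
q = K_eq · i = 1.936 × 0.0011 = 0.002130 m/d (same in every zone)
Zone A: v = q/n = 0.002130/0.41 = 0.005195 m/d → t_A = 600/0.005195 = 115500 d
Zone B: v = q/n = 0.002130/0.20 = 0.01065 m/d → t_B = 397/0.01065 = 37280 d
Zone C: v = q/n = 0.002130/0.08 = 0.02663 m/d → t_C = 534/0.02663 = 20060 d
Total t = 115500 + 37280 + 20060 = 172800 d
   = 172800 / 365 = 473 yr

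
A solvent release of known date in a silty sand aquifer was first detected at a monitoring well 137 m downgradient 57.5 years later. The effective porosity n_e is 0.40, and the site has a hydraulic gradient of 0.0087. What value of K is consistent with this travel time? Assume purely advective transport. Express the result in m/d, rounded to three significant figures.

0.300 m/d

t = 57.5 years = 20990 d
v = L / t = 137 / 20990 = 0.006528 m/d
K = v · n / i = 0.006528 × 0.40 / 0.0087 = 0.300 m/d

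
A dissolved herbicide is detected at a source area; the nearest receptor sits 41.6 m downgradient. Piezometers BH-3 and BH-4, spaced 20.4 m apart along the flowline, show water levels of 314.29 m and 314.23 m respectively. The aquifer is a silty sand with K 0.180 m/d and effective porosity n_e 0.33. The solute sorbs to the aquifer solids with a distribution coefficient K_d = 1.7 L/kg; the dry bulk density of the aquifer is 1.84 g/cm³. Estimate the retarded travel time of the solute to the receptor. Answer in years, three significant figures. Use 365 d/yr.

Hydraulic gradient i = (314.29 − 314.23) / 20.4 = 0.06 / 20.4 = 0.002941
q = Ki = 0.180 × 0.002941 = 5.294e-4 m/d
v = Ki/n = 0.180·0.002941/0.33 = 0.001604 m/d
Retardation R = 1 + ρ_b·K_d/n = 1 + 1.84×1.7/0.33 = 10.48
Contaminant velocity v_c = v/R = 0.001604/10.48 = 1.531e-4 m/d
t = L/v_c = 41.6/1.531e-4 = 271700 d
   = 271700/365 = 744 yr

744 years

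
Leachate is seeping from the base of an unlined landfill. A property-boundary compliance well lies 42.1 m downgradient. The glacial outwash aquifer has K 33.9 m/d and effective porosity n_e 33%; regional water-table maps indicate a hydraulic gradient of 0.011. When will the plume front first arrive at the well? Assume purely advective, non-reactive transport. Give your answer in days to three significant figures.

37.3 days

q = Ki = 33.9 × 0.011 = 0.3729 m/d
Average linear velocity = 0.3729 / 0.33 = 1.130 m/d
t = L / v = 42.1 / 1.130 = 37.26 d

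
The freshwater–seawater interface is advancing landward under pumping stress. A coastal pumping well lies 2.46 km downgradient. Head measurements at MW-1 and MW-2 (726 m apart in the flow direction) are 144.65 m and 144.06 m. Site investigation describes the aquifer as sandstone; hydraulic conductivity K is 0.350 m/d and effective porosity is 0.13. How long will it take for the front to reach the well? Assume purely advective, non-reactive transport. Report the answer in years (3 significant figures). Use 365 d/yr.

3080 years

Hydraulic gradient i = (144.65 − 144.06) / 726 = 0.59 / 726 = 8.127e-4
q = Ki = 0.350 × 8.127e-4 = 2.844e-4 m/d
v_s = q/n_e = 2.844e-4/0.13 = 0.002188 m/d
L = 2.46 km = 2460 m
t = L / v = 2460 / 0.002188 = 1.124e6 d
   = 1.124e6 / 365 = 3080 yr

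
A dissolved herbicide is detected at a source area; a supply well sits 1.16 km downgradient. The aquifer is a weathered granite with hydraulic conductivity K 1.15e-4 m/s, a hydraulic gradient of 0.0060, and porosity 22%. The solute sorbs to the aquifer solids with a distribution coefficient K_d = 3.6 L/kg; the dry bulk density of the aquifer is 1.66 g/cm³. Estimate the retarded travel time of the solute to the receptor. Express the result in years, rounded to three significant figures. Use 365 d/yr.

K = 1.15e-4 m/s × 86400 s/d = 9.936 m/d
Darcy flux q = K·i = 9.936 × 0.0060 = 0.05962 m/d
Average linear velocity = 0.05962 / 0.22 = 0.2710 m/d
Retardation R = 1 + ρ_b·K_d/n = 1 + 1.66×3.6/0.22 = 28.16
Contaminant velocity v_c = v/R = 0.2710/28.16 = 0.009622 m/d
L = 1.16 km = 1160 m
t = L/v_c = 1160/0.009622 = 120600 d
   = 120600/365 = 330 yr

330 years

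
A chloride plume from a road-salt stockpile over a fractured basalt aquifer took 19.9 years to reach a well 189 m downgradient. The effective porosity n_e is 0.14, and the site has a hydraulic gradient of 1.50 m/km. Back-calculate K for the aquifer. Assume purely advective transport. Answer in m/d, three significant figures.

2.43 m/d

t = 19.9 years = 7263 d
v = L / t = 189 / 7263 = 0.02602 m/d
K = v · n / i = 0.02602 × 0.14 / 0.0015 = 2.43 m/d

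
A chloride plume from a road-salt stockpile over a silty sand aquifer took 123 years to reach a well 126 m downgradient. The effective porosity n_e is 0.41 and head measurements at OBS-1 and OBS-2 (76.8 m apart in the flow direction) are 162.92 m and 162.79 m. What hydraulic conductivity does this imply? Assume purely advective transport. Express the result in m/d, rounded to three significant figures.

Hydraulic gradient i = (162.92 − 162.79) / 76.8 = 0.13 / 76.8 = 0.001693
t = 123 years = 44900 d
v = L / t = 126 / 44900 = 0.002807 m/d
K = v · n / i = 0.002807 × 0.41 / 0.001693 = 0.680 m/d

0.680 m/d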